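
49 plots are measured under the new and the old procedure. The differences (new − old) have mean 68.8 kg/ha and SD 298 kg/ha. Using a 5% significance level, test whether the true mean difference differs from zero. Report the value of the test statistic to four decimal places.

H0: μ_d = 0; H1: μ_d ≠ 0 (paired t-test on the differences, two-sided).
t = d̄/(s_d/√n) = 68.8/(298/√49) = 1.6161
df = n − 1 = 48
Two-sided p-value ≈ 0.1126
Since p ≈ 0.1126 > α = 0.05, fail to reject H0; the data do not provide sufficient evidence against H0.

1.6161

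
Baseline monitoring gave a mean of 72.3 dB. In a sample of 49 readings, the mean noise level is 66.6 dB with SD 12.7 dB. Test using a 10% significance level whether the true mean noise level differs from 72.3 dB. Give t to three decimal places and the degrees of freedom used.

t = -3.142, df = 48

H0: μ = 72.3; H1: μ ≠ 72.3 (one-sample t-test, two-sided).
t = (x̄ − μ₀)/(s/√n) = (66.6 − 72.3)/(12.7/√49) = -3.142
df = n − 1 = 48
Two-sided p-value ≈ 0.003
Since p ≈ 0.003 < α = 0.1, reject H0; the evidence is statistically significant.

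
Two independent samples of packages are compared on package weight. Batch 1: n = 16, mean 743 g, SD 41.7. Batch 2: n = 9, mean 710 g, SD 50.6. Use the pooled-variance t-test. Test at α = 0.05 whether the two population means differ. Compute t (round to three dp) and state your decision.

t = 1.760; fail to reject H0

Let group 1 = batch 1, group 2 = batch 2. H0: μ_1 = μ_2; H1: μ_1 ≠ μ_2 (two-sample pooled-variance t-test, two-sided).
s_p² = [(16−1)·41.7² + (9−1)·50.6²]/(16+9−2) = 2024.62
t = (743 − 710)/√[2024.62·(1/16 + 1/9)] = 1.760
df = n₁ + n₂ − 2 = 23
Two-sided p-value ≈ 0.092
Since p ≈ 0.092 > α = 0.05, fail to reject H0; the data do not provide sufficient evidence against H0.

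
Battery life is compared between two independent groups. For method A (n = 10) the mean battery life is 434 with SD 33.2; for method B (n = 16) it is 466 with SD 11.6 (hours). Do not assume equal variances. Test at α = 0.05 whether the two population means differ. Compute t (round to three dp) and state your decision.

Let group 1 = method A, group 2 = method B. H0: μ_1 = μ_2; H1: μ_1 ≠ μ_2 (Welch's two-sample t-test, two-sided).
t = (x̄_1 − x̄_2)/√(s_1²/n_1 + s_2²/n_2) = (434 − 466)/√(33.2²/10 + 11.6²/16) = -2.938
Welch–Satterthwaite df ≈ 10.39
Two-sided p-value ≈ 0.0143
Since p ≈ 0.0143 < α = 0.05, reject H0; the evidence is statistically significant.

t = -2.938; reject H0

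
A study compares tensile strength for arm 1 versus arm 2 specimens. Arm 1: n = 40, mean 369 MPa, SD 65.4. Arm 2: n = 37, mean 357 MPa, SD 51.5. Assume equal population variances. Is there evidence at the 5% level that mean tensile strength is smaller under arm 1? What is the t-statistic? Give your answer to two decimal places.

0.89

Let group 1 = arm 1, group 2 = arm 2. H0: μ_1 = μ_2; H1: μ_1 < μ_2 (two-sample pooled-variance t-test, left-tailed).
s_p² = [(40−1)·65.4² + (37−1)·51.5²]/(40+37−2) = 3497.2
t = (369 − 357)/√[3497.2·(1/40 + 1/37)] = 0.89
df = n₁ + n₂ − 2 = 75
p-value = P(T ≤ 0.89) ≈ 0.812
Since p ≈ 0.812 > α = 0.05, fail to reject H0; the data do not provide sufficient evidence against H0.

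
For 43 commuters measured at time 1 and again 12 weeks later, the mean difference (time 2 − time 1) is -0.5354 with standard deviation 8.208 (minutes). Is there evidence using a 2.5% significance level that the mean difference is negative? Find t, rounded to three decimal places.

-0.428

H0: μ_d = 0; H1: μ_d < 0 (paired t-test on the differences, left-tailed).
t = d̄/(s_d/√n) = -0.5354/(8.208/√43) = -0.428
df = n − 1 = 42
p-value = P(T ≤ -0.428) ≈ 0.3355
Since p ≈ 0.3355 > α = 0.025, fail to reject H0; the data do not provide sufficient evidence against H0.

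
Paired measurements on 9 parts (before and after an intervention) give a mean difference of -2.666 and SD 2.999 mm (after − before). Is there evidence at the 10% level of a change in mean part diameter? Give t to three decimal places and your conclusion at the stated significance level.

t = -2.667; reject H0

H0: μ_d = 0; H1: μ_d ≠ 0 (paired t-test on the differences, two-sided).
t = d̄/(s_d/√n) = -2.666/(2.999/√9) = -2.667
df = n − 1 = 8
Two-sided p-value ≈ 0.0285
Since p ≈ 0.0285 < α = 0.1, reject H0; the evidence is statistically significant.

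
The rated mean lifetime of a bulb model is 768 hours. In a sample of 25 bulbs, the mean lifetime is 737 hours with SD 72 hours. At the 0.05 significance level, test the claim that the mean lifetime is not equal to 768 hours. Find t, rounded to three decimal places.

H0: μ = 768; H1: μ ≠ 768 (one-sample t-test, two-sided).
t = (x̄ − μ₀)/(s/√n) = (737 − 768)/(72/√25) = -2.153
df = n − 1 = 24
Two-sided p-value ≈ 0.042
Since p ≈ 0.042 < α = 0.05, reject H0; the data support H1.

-2.153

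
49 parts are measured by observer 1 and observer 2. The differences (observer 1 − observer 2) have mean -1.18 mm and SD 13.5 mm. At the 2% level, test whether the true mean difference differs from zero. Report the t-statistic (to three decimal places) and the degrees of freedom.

H0: μ_d = 0; H1: μ_d ≠ 0 (paired t-test on the differences, two-sided).
t = d̄/(s_d/√n) = -1.18/(13.5/√49) = -0.612
df = n − 1 = 48
Two-sided p-value ≈ 0.544
Since p ≈ 0.544 > α = 0.02, fail to reject H0; the data do not provide sufficient evidence against H0.

t = -0.612, df = 48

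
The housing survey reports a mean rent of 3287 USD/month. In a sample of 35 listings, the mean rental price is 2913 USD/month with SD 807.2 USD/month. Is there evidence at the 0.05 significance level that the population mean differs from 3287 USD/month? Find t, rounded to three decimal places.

-2.741

H0: μ = 3287; H1: μ ≠ 3287 (one-sample t-test, two-sided).
t = (x̄ − μ₀)/(s/√n) = (2913 − 3287)/(807.2/√35) = -2.741
df = n − 1 = 34
Two-sided p-value ≈ 0.010
Since p ≈ 0.010 < α = 0.05, reject H0; the evidence is statistically significant.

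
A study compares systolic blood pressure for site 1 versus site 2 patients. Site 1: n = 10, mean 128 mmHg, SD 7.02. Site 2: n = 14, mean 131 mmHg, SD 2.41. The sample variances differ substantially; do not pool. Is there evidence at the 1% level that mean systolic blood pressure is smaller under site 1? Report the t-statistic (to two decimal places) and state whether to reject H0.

t = -1.30; fail to reject H0

Let group 1 = site 1, group 2 = site 2. H0: μ_1 = μ_2; H1: μ_1 < μ_2 (Welch's two-sample t-test, left-tailed).
t = (x̄_1 − x̄_2)/√(s_1²/n_1 + s_2²/n_2) = (128 − 131)/√(7.02²/10 + 2.41²/14) = -1.30
Welch–Satterthwaite df ≈ 10.53
p-value = P(T ≤ -1.30) ≈ 0.1110
Since p ≈ 0.1110 > α = 0.01, fail to reject H0; the evidence is not statistically significant.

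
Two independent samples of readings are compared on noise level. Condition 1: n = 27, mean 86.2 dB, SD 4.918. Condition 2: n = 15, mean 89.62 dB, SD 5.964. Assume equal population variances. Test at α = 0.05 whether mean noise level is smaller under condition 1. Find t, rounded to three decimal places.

Let group 1 = condition 1, group 2 = condition 2. H0: μ_1 = μ_2; H1: μ_1 < μ_2 (two-sample pooled-variance t-test, left-tailed).
s_p² = [(27−1)·4.918² + (15−1)·5.964²]/(27+15−2) = 28.1706
t = (86.2 − 89.62)/√[28.1706·(1/27 + 1/15)] = -2.001
df = n₁ + n₂ − 2 = 40
p-value = P(T ≤ -2.001) ≈ 0.026
Since p ≈ 0.026 < α = 0.05, reject H0; the data support H1.

-2.001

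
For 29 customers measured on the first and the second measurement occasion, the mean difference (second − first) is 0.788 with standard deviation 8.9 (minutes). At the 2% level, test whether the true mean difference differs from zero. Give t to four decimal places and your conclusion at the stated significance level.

t = 0.4768; fail to reject H0

H0: μ_d = 0; H1: μ_d ≠ 0 (paired t-test on the differences, two-sided).
t = d̄/(s_d/√n) = 0.788/(8.9/√29) = 0.4768
df = n − 1 = 28
Two-sided p-value ≈ 0.6372
Since p ≈ 0.6372 > α = 0.02, fail to reject H0; the evidence is not statistically significant.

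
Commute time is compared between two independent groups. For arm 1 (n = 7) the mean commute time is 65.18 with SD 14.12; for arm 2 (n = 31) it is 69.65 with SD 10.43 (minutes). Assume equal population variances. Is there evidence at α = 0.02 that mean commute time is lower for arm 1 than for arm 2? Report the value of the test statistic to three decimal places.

Let group 1 = arm 1, group 2 = arm 2. H0: μ_1 = μ_2; H1: μ_1 < μ_2 (two-sample pooled-variance t-test, left-tailed).
s_p² = [(7−1)·14.12² + (31−1)·10.43²]/(7+31−2) = 123.883
t = (65.18 − 69.65)/√[123.883·(1/7 + 1/31)] = -0.960
df = n₁ + n₂ − 2 = 36
p-value = P(T ≤ -0.960) ≈ 0.172
Since p ≈ 0.172 > α = 0.02, fail to reject H0; the evidence is not statistically significant.

-0.960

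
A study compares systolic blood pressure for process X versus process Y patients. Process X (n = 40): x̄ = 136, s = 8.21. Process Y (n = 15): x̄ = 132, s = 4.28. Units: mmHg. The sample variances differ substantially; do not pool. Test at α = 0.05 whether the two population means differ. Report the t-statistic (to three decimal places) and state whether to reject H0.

t = 2.346; reject H0

Let group 1 = process X, group 2 = process Y. H0: μ_1 = μ_2; H1: μ_1 ≠ μ_2 (Welch's two-sample t-test, two-sided).
t = (x̄_1 − x̄_2)/√(s_1²/n_1 + s_2²/n_2) = (136 − 132)/√(8.21²/40 + 4.28²/15) = 2.346
Welch–Satterthwaite df ≈ 47.10
Two-sided p-value ≈ 0.023
Since p ≈ 0.023 < α = 0.05, reject H0; the evidence is statistically significant.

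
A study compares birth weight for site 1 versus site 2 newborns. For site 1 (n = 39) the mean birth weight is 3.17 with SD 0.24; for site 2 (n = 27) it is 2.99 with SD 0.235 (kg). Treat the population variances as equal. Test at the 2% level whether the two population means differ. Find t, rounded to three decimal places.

Let group 1 = site 1, group 2 = site 2. H0: μ_1 = μ_2; H1: μ_1 ≠ μ_2 (two-sample pooled-variance t-test, two-sided).
s_p² = [(39−1)·0.24² + (27−1)·0.235²]/(39+27−2) = 0.0566352
t = (3.17 − 2.99)/√[0.0566352·(1/39 + 1/27)] = 3.021
df = n₁ + n₂ − 2 = 64
Two-sided p-value ≈ 0.004
Since p ≈ 0.004 < α = 0.02, reject H0; the data support H1.

3.021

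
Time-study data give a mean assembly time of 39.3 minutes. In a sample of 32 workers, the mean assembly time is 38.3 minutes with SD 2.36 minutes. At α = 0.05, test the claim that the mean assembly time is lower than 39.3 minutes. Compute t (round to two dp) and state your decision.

H0: μ = 39.3; H1: μ < 39.3 (one-sample t-test, left-tailed).
t = (x̄ − μ₀)/(s/√n) = (38.3 − 39.3)/(2.36/√32) = -2.40
df = n − 1 = 31
p-value = P(T ≤ -2.40) ≈ 0.0114
Since p ≈ 0.0114 < α = 0.05, reject H0; the data support H1.

t = -2.40; reject H0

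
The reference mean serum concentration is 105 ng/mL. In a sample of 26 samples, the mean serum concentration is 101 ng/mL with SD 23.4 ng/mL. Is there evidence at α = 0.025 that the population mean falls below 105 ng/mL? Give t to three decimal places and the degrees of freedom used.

H0: μ = 105; H1: μ < 105 (one-sample t-test, left-tailed).
t = (x̄ − μ₀)/(s/√n) = (101 − 105)/(23.4/√26) = -0.872
df = n − 1 = 25
p-value = P(T ≤ -0.872) ≈ 0.1959
Since p ≈ 0.1959 > α = 0.025, fail to reject H0; the data do not provide sufficient evidence against H0.

t = -0.872, df = 25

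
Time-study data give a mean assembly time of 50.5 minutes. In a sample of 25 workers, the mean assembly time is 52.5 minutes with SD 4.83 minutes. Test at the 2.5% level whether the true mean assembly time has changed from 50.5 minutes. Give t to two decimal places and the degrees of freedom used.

t = 2.07, df = 24

H0: μ = 50.5; H1: μ ≠ 50.5 (one-sample t-test, two-sided).
t = (x̄ − μ₀)/(s/√n) = (52.5 − 50.5)/(4.83/√25) = 2.07
df = n − 1 = 24
Two-sided p-value ≈ 0.049
Since p ≈ 0.049 > α = 0.025, fail to reject H0; the data do not provide sufficient evidence against H0.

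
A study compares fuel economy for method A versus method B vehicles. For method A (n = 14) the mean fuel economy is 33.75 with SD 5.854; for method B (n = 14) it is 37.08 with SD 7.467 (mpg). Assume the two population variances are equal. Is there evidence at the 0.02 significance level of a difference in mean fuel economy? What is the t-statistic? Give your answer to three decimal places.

-1.313

Let group 1 = method A, group 2 = method B. H0: μ_1 = μ_2; H1: μ_1 ≠ μ_2 (two-sample pooled-variance t-test, two-sided).
s_p² = [(14−1)·5.854² + (14−1)·7.467²]/(14+14−2) = 45.0127
t = (33.75 − 37.08)/√[45.0127·(1/14 + 1/14)] = -1.313
df = n₁ + n₂ − 2 = 26
Two-sided p-value ≈ 0.2006
Since p ≈ 0.2006 > α = 0.02, fail to reject H0; the data do not provide sufficient evidence against H0.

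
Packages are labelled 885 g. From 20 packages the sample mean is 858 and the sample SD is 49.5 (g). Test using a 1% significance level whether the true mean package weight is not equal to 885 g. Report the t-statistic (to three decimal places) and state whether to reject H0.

H0: μ = 885; H1: μ ≠ 885 (one-sample t-test, two-sided).
t = (x̄ − μ₀)/(s/√n) = (858 − 885)/(49.5/√20) = -2.439
df = n − 1 = 19
Two-sided p-value ≈ 0.025
Since p ≈ 0.025 > α = 0.01, fail to reject H0; the evidence is not statistically significant.

t = -2.439; fail to reject H0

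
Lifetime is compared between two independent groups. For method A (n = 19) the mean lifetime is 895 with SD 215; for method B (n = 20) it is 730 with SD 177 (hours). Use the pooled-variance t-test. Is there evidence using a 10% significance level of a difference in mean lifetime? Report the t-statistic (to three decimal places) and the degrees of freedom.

t = 2.622, df = 37

Let group 1 = method A, group 2 = method B. H0: μ_1 = μ_2; H1: μ_1 ≠ μ_2 (two-sample pooled-variance t-test, two-sided).
s_p² = [(19−1)·215² + (20−1)·177²]/(19+20−2) = 38575.7
t = (895 − 730)/√[38575.7·(1/19 + 1/20)] = 2.622
df = n₁ + n₂ − 2 = 37
Two-sided p-value ≈ 0.013
Since p ≈ 0.013 < α = 0.1, reject H0; the evidence is statistically significant.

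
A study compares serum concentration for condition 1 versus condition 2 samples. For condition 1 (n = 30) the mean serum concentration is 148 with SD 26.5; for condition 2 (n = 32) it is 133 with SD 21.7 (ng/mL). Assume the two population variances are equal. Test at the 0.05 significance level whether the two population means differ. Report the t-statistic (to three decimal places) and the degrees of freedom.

Let group 1 = condition 1, group 2 = condition 2. H0: μ_1 = μ_2; H1: μ_1 ≠ μ_2 (two-sample pooled-variance t-test, two-sided).
s_p² = [(30−1)·26.5² + (32−1)·21.7²]/(30+32−2) = 582.714
t = (148 − 133)/√[582.714·(1/30 + 1/32)] = 2.445
df = n₁ + n₂ − 2 = 60
Two-sided p-value ≈ 0.0174
Since p ≈ 0.0174 < α = 0.05, reject H0; the data support H1.

t = 2.445, df = 60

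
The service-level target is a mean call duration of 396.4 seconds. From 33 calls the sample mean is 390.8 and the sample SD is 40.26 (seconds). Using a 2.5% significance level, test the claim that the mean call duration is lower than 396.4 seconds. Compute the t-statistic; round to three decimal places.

-0.799

H0: μ = 396.4; H1: μ < 396.4 (one-sample t-test, left-tailed).
t = (x̄ − μ₀)/(s/√n) = (390.8 − 396.4)/(40.26/√33) = -0.799
df = n − 1 = 32
p-value = P(T ≤ -0.799) ≈ 0.2151
Since p ≈ 0.2151 > α = 0.025, fail to reject H0; the data do not provide sufficient evidence against H0.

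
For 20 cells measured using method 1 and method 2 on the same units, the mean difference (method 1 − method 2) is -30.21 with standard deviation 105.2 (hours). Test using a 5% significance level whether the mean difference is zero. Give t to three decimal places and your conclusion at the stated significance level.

t = -1.284; fail to reject H0

H0: μ_d = 0; H1: μ_d ≠ 0 (paired t-test on the differences, two-sided).
t = d̄/(s_d/√n) = -30.21/(105.2/√20) = -1.284
df = n − 1 = 19
Two-sided p-value ≈ 0.2145
Since p ≈ 0.2145 > α = 0.05, fail to reject H0; the evidence is not statistically significant.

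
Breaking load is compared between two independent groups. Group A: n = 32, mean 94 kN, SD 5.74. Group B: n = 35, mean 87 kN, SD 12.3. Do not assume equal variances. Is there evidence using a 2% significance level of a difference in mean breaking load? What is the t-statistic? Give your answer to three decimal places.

Let group 1 = group A, group 2 = group B. H0: μ_1 = μ_2; H1: μ_1 ≠ μ_2 (Welch's two-sample t-test, two-sided).
t = (x̄_1 − x̄_2)/√(s_1²/n_1 + s_2²/n_2) = (94 − 87)/√(5.74²/32 + 12.3²/35) = 3.026
Welch–Satterthwaite df ≈ 49.07
Two-sided p-value ≈ 0.0039
Since p ≈ 0.0039 < α = 0.02, reject H0; the data support H1.

3.026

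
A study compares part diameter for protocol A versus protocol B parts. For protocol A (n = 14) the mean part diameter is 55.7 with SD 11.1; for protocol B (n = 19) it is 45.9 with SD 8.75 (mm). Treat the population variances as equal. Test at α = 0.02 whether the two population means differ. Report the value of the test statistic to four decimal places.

2.8379

Let group 1 = protocol A, group 2 = protocol B. H0: μ_1 = μ_2; H1: μ_1 ≠ μ_2 (two-sample pooled-variance t-test, two-sided).
s_p² = [(14−1)·11.1² + (19−1)·8.75²]/(14+19−2) = 96.1244
t = (55.7 − 45.9)/√[96.1244·(1/14 + 1/19)] = 2.8379
df = n₁ + n₂ − 2 = 31
Two-sided p-value ≈ 0.0079
Since p ≈ 0.0079 < α = 0.02, reject H0; the evidence is statistically significant.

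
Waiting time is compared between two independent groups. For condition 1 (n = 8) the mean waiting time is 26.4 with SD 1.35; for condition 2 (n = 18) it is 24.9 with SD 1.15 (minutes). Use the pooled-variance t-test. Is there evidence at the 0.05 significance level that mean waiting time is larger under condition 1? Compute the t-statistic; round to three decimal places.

2.913

Let group 1 = condition 1, group 2 = condition 2. H0: μ_1 = μ_2; H1: μ_1 > μ_2 (two-sample pooled-variance t-test, right-tailed).
s_p² = [(8−1)·1.35² + (18−1)·1.15²]/(8+18−2) = 1.46833
t = (26.4 − 24.9)/√[1.46833·(1/8 + 1/18)] = 2.913
df = n₁ + n₂ − 2 = 24
p-value = P(T ≥ 2.913) ≈ 0.004
Since p ≈ 0.004 < α = 0.05, reject H0; the evidence is statistically significant.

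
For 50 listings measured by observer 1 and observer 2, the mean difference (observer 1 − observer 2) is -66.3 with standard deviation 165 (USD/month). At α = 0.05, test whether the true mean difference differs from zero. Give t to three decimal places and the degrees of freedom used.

t = -2.841, df = 49

H0: μ_d = 0; H1: μ_d ≠ 0 (paired t-test on the differences, two-sided).
t = d̄/(s_d/√n) = -66.3/(165/√50) = -2.841
df = n − 1 = 49
Two-sided p-value ≈ 0.007
Since p ≈ 0.007 < α = 0.05, reject H0; the data support H1.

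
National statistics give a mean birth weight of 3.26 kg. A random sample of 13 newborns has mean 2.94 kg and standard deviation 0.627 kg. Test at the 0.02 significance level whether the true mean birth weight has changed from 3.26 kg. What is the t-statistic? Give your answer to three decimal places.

-1.840

H0: μ = 3.26; H1: μ ≠ 3.26 (one-sample t-test, two-sided).
t = (x̄ − μ₀)/(s/√n) = (2.94 − 3.26)/(0.627/√13) = -1.840
df = n − 1 = 12
Two-sided p-value ≈ 0.0906
Since p ≈ 0.0906 > α = 0.02, fail to reject H0; the evidence is not statistically significant.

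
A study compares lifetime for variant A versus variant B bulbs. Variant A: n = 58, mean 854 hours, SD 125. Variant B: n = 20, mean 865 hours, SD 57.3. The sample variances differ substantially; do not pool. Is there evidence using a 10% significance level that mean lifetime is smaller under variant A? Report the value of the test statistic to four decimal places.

Let group 1 = variant A, group 2 = variant B. H0: μ_1 = μ_2; H1: μ_1 < μ_2 (Welch's two-sample t-test, left-tailed).
t = (x̄_1 − x̄_2)/√(s_1²/n_1 + s_2²/n_2) = (854 − 865)/√(125²/58 + 57.3²/20) = -0.5283
Welch–Satterthwaite df ≈ 69.84
p-value = P(T ≤ -0.5283) ≈ 0.2995
Since p ≈ 0.2995 > α = 0.1, fail to reject H0; the data do not provide sufficient evidence against H0.

-0.5283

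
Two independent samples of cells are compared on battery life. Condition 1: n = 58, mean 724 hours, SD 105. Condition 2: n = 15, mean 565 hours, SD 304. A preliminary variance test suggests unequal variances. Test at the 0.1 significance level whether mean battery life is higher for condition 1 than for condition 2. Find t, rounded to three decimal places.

1.995

Let group 1 = condition 1, group 2 = condition 2. H0: μ_1 = μ_2; H1: μ_1 > μ_2 (Welch's two-sample t-test, right-tailed).
t = (x̄_1 − x̄_2)/√(s_1²/n_1 + s_2²/n_2) = (724 − 565)/√(105²/58 + 304²/15) = 1.995
Welch–Satterthwaite df ≈ 14.87
p-value = P(T ≥ 1.995) ≈ 0.0323
Since p ≈ 0.0323 < α = 0.1, reject H0; the evidence is statistically significant.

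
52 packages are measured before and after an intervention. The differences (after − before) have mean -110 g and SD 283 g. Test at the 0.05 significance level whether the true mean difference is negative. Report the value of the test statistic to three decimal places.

-2.803

H0: μ_d = 0; H1: μ_d < 0 (paired t-test on the differences, left-tailed).
t = d̄/(s_d/√n) = -110/(283/√52) = -2.803
df = n − 1 = 51
p-value = P(T ≤ -2.803) ≈ 0.0036
Since p ≈ 0.0036 < α = 0.05, reject H0; the data support H1.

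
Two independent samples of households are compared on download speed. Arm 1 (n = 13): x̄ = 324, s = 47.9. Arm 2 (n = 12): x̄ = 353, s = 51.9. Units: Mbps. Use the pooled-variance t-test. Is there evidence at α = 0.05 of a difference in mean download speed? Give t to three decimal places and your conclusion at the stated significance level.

t = -1.453; fail to reject H0

Let group 1 = arm 1, group 2 = arm 2. H0: μ_1 = μ_2; H1: μ_1 ≠ μ_2 (two-sample pooled-variance t-test, two-sided).
s_p² = [(13−1)·47.9² + (12−1)·51.9²]/(13+12−2) = 2485.33
t = (324 − 353)/√[2485.33·(1/13 + 1/12)] = -1.453
df = n₁ + n₂ − 2 = 23
Two-sided p-value ≈ 0.1597
Since p ≈ 0.1597 > α = 0.05, fail to reject H0; the evidence is not statistically significant.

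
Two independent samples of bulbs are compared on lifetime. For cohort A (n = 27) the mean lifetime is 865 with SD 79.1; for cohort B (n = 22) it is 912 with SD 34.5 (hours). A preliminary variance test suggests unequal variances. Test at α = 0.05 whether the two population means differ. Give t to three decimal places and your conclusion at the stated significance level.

t = -2.780; reject H0

Let group 1 = cohort A, group 2 = cohort B. H0: μ_1 = μ_2; H1: μ_1 ≠ μ_2 (Welch's two-sample t-test, two-sided).
t = (x̄_1 − x̄_2)/√(s_1²/n_1 + s_2²/n_2) = (865 − 912)/√(79.1²/27 + 34.5²/22) = -2.780
Welch–Satterthwaite df ≈ 37.06
Two-sided p-value ≈ 0.008
Since p ≈ 0.008 < α = 0.05, reject H0; the evidence is statistically significant.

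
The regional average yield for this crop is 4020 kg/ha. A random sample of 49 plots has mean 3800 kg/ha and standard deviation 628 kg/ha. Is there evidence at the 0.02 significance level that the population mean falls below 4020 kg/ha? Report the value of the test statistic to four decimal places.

-2.4522

H0: μ = 4020; H1: μ < 4020 (one-sample t-test, left-tailed).
t = (x̄ − μ₀)/(s/√n) = (3800 − 4020)/(628/√49) = -2.4522
df = n − 1 = 48
p-value = P(T ≤ -2.4522) ≈ 0.009
Since p ≈ 0.009 < α = 0.02, reject H0; the evidence is statistically significant.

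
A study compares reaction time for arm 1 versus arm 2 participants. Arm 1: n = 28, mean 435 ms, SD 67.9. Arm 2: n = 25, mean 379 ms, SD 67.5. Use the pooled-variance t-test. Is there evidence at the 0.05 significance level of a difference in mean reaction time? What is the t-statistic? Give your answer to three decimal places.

3.006

Let group 1 = arm 1, group 2 = arm 2. H0: μ_1 = μ_2; H1: μ_1 ≠ μ_2 (two-sample pooled-variance t-test, two-sided).
s_p² = [(28−1)·67.9² + (25−1)·67.5²]/(28+25−2) = 4584.92
t = (435 − 379)/√[4584.92·(1/28 + 1/25)] = 3.006
df = n₁ + n₂ − 2 = 51
Two-sided p-value ≈ 0.0041
Since p ≈ 0.0041 < α = 0.05, reject H0; the data support H1.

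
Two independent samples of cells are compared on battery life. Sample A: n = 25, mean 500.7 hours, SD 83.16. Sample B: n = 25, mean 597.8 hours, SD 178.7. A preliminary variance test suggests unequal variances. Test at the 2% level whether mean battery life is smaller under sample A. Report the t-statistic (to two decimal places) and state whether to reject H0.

Let group 1 = sample A, group 2 = sample B. H0: μ_1 = μ_2; H1: μ_1 < μ_2 (Welch's two-sample t-test, left-tailed).
t = (x̄_1 − x̄_2)/√(s_1²/n_1 + s_2²/n_2) = (500.7 − 597.8)/√(83.16²/25 + 178.7²/25) = -2.46
Welch–Satterthwaite df ≈ 33.93
p-value = P(T ≤ -2.46) ≈ 0.010
Since p ≈ 0.010 < α = 0.02, reject H0; the data support H1.

t = -2.46; reject H0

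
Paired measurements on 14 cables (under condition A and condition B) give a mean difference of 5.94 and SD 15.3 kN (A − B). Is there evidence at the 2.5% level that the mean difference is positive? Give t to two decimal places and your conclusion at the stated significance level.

t = 1.45; fail to reject H0

H0: μ_d = 0; H1: μ_d > 0 (paired t-test on the differences, right-tailed).
t = d̄/(s_d/√n) = 5.94/(15.3/√14) = 1.45
df = n − 1 = 13
p-value = P(T ≥ 1.45) ≈ 0.0850
Since p ≈ 0.0850 > α = 0.025, fail to reject H0; the evidence is not statistically significant.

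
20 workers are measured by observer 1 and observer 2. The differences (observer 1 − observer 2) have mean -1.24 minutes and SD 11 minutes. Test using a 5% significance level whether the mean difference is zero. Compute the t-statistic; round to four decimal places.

H0: μ_d = 0; H1: μ_d ≠ 0 (paired t-test on the differences, two-sided).
t = d̄/(s_d/√n) = -1.24/(11/√20) = -0.5041
df = n − 1 = 19
Two-sided p-value ≈ 0.620
Since p ≈ 0.620 > α = 0.05, fail to reject H0; the data do not provide sufficient evidence against H0.

-0.5041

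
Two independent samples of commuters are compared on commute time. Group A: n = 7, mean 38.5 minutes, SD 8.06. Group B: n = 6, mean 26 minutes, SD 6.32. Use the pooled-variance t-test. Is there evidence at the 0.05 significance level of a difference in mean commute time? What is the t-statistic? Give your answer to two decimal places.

Let group 1 = group A, group 2 = group B. H0: μ_1 = μ_2; H1: μ_1 ≠ μ_2 (two-sample pooled-variance t-test, two-sided).
s_p² = [(7−1)·8.06² + (6−1)·6.32²]/(7+6−2) = 53.5903
t = (38.5 − 26)/√[53.5903·(1/7 + 1/6)] = 3.07
df = n₁ + n₂ − 2 = 11
Two-sided p-value ≈ 0.011
Since p ≈ 0.011 < α = 0.05, reject H0; the evidence is statistically significant.

3.07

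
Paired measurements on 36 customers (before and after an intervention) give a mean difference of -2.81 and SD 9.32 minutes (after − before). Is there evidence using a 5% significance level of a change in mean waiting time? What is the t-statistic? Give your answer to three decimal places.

-1.809

H0: μ_d = 0; H1: μ_d ≠ 0 (paired t-test on the differences, two-sided).
t = d̄/(s_d/√n) = -2.81/(9.32/√36) = -1.809
df = n − 1 = 35
Two-sided p-value ≈ 0.0790
Since p ≈ 0.0790 > α = 0.05, fail to reject H0; the evidence is not statistically significant.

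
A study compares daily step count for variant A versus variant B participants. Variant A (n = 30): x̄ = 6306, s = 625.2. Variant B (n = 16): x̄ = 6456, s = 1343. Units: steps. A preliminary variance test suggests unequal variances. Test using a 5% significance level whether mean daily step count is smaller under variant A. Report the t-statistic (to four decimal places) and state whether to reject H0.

Let group 1 = variant A, group 2 = variant B. H0: μ_1 = μ_2; H1: μ_1 < μ_2 (Welch's two-sample t-test, left-tailed).
t = (x̄_1 − x̄_2)/√(s_1²/n_1 + s_2²/n_2) = (6306 − 6456)/√(625.2²/30 + 1343²/16) = -0.4230
Welch–Satterthwaite df ≈ 18.54
p-value = P(T ≤ -0.4230) ≈ 0.339
Since p ≈ 0.339 > α = 0.05, fail to reject H0; the evidence is not statistically significant.

t = -0.4230; fail to reject H0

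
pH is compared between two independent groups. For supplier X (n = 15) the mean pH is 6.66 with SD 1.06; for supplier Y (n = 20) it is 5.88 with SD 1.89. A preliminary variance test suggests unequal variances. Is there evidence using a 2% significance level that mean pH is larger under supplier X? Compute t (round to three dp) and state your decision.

Let group 1 = supplier X, group 2 = supplier Y. H0: μ_1 = μ_2; H1: μ_1 > μ_2 (Welch's two-sample t-test, right-tailed).
t = (x̄_1 − x̄_2)/√(s_1²/n_1 + s_2²/n_2) = (6.66 − 5.88)/√(1.06²/15 + 1.89²/20) = 1.549
Welch–Satterthwaite df ≈ 30.90
p-value = P(T ≥ 1.549) ≈ 0.066
Since p ≈ 0.066 > α = 0.02, fail to reject H0; the data do not provide sufficient evidence against H0.

t = 1.549; fail to reject H0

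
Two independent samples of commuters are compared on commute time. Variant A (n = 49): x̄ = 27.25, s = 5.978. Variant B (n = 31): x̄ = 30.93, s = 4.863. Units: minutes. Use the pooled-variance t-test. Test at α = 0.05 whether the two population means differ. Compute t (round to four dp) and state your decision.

Let group 1 = variant A, group 2 = variant B. H0: μ_1 = μ_2; H1: μ_1 ≠ μ_2 (two-sample pooled-variance t-test, two-sided).
s_p² = [(49−1)·5.978² + (31−1)·4.863²]/(49+31−2) = 31.0874
t = (27.25 − 30.93)/√[31.0874·(1/49 + 1/31)] = -2.8760
df = n₁ + n₂ − 2 = 78
Two-sided p-value ≈ 0.0052
Since p ≈ 0.0052 < α = 0.05, reject H0; the evidence is statistically significant.

t = -2.8760; reject H0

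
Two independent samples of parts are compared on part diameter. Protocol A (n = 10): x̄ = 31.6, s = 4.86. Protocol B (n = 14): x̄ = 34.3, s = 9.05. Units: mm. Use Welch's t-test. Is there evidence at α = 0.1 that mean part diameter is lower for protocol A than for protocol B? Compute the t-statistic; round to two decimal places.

Let group 1 = protocol A, group 2 = protocol B. H0: μ_1 = μ_2; H1: μ_1 < μ_2 (Welch's two-sample t-test, left-tailed).
t = (x̄_1 − x̄_2)/√(s_1²/n_1 + s_2²/n_2) = (31.6 − 34.3)/√(4.86²/10 + 9.05²/14) = -0.94
Welch–Satterthwaite df ≈ 20.73
p-value = P(T ≤ -0.94) ≈ 0.178
Since p ≈ 0.178 > α = 0.1, fail to reject H0; the data do not provide sufficient evidence against H0.

-0.94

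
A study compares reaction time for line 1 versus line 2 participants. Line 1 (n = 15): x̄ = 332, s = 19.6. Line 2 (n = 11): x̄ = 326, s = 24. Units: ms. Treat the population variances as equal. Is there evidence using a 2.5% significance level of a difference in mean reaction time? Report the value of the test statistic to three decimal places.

0.702

Let group 1 = line 1, group 2 = line 2. H0: μ_1 = μ_2; H1: μ_1 ≠ μ_2 (two-sample pooled-variance t-test, two-sided).
s_p² = [(15−1)·19.6² + (11−1)·24²]/(15+11−2) = 464.093
t = (332 − 326)/√[464.093·(1/15 + 1/11)] = 0.702
df = n₁ + n₂ − 2 = 24
Two-sided p-value ≈ 0.4897
Since p ≈ 0.4897 > α = 0.025, fail to reject H0; the data do not provide sufficient evidence against H0.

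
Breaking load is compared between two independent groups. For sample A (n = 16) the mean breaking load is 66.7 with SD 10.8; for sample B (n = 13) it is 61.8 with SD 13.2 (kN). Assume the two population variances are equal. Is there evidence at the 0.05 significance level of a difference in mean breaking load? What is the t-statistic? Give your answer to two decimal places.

Let group 1 = sample A, group 2 = sample B. H0: μ_1 = μ_2; H1: μ_1 ≠ μ_2 (two-sample pooled-variance t-test, two-sided).
s_p² = [(16−1)·10.8² + (13−1)·13.2²]/(16+13−2) = 142.24
t = (66.7 − 61.8)/√[142.24·(1/16 + 1/13)] = 1.10
df = n₁ + n₂ − 2 = 27
Two-sided p-value ≈ 0.281
Since p ≈ 0.281 > α = 0.05, fail to reject H0; the evidence is not statistically significant.

1.10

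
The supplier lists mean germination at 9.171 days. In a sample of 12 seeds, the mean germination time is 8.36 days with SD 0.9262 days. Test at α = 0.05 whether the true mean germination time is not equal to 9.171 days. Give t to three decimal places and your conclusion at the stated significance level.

t = -3.033; reject H0

H0: μ = 9.171; H1: μ ≠ 9.171 (one-sample t-test, two-sided).
t = (x̄ − μ₀)/(s/√n) = (8.36 − 9.171)/(0.9262/√12) = -3.033
df = n − 1 = 11
Two-sided p-value ≈ 0.011
Since p ≈ 0.011 < α = 0.05, reject H0; the data support H1.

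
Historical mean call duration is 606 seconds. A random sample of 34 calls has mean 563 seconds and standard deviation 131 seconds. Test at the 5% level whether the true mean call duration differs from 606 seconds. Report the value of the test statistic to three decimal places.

-1.914

H0: μ = 606; H1: μ ≠ 606 (one-sample t-test, two-sided).
t = (x̄ − μ₀)/(s/√n) = (563 − 606)/(131/√34) = -1.914
df = n − 1 = 33
Two-sided p-value ≈ 0.064
Since p ≈ 0.064 > α = 0.05, fail to reject H0; the evidence is not statistically significant.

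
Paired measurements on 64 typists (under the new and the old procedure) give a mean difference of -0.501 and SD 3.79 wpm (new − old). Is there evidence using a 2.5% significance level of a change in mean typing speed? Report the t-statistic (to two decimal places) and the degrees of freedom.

t = -1.06, df = 63

H0: μ_d = 0; H1: μ_d ≠ 0 (paired t-test on the differences, two-sided).
t = d̄/(s_d/√n) = -0.501/(3.79/√64) = -1.06
df = n − 1 = 63
Two-sided p-value ≈ 0.2943
Since p ≈ 0.2943 > α = 0.025, fail to reject H0; the evidence is not statistically significant.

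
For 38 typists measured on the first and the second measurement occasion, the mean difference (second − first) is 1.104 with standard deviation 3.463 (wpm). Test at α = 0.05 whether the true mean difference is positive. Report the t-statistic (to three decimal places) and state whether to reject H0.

H0: μ_d = 0; H1: μ_d > 0 (paired t-test on the differences, right-tailed).
t = d̄/(s_d/√n) = 1.104/(3.463/√38) = 1.965
df = n − 1 = 37
p-value = P(T ≥ 1.965) ≈ 0.0285
Since p ≈ 0.0285 < α = 0.05, reject H0; the evidence is statistically significant.

t = 1.965; reject H0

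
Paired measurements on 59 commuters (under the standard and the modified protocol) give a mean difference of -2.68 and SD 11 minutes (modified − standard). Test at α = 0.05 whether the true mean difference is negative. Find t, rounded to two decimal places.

-1.87

H0: μ_d = 0; H1: μ_d < 0 (paired t-test on the differences, left-tailed).
t = d̄/(s_d/√n) = -2.68/(11/√59) = -1.87
df = n − 1 = 58
p-value = P(T ≤ -1.87) ≈ 0.0332
Since p ≈ 0.0332 < α = 0.05, reject H0; the data support H1.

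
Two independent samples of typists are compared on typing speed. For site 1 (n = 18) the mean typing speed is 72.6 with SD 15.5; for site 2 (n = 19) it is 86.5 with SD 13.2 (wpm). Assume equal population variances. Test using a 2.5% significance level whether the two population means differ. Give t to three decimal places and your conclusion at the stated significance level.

t = -2.942; reject H0

Let group 1 = site 1, group 2 = site 2. H0: μ_1 = μ_2; H1: μ_1 ≠ μ_2 (two-sample pooled-variance t-test, two-sided).
s_p² = [(18−1)·15.5² + (19−1)·13.2²]/(18+19−2) = 206.302
t = (72.6 − 86.5)/√[206.302·(1/18 + 1/19)] = -2.942
df = n₁ + n₂ − 2 = 35
Two-sided p-value ≈ 0.0057
Since p ≈ 0.0057 < α = 0.025, reject H0; the data support H1.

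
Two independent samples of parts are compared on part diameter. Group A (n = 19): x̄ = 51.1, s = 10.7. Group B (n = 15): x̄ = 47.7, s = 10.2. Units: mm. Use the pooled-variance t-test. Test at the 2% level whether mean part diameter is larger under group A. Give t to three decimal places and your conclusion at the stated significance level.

Let group 1 = group A, group 2 = group B. H0: μ_1 = μ_2; H1: μ_1 > μ_2 (two-sample pooled-variance t-test, right-tailed).
s_p² = [(19−1)·10.7² + (15−1)·10.2²]/(19+15−2) = 109.918
t = (51.1 − 47.7)/√[109.918·(1/19 + 1/15)] = 0.939
df = n₁ + n₂ − 2 = 32
p-value = P(T ≥ 0.939) ≈ 0.1774
Since p ≈ 0.1774 > α = 0.02, fail to reject H0; the evidence is not statistically significant.

t = 0.939; fail to reject H0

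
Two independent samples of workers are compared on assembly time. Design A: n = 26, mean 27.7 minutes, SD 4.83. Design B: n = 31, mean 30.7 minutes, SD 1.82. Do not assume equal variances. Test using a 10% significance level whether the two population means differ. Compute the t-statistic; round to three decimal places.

-2.994

Let group 1 = design A, group 2 = design B. H0: μ_1 = μ_2; H1: μ_1 ≠ μ_2 (Welch's two-sample t-test, two-sided).
t = (x̄_1 − x̄_2)/√(s_1²/n_1 + s_2²/n_2) = (27.7 − 30.7)/√(4.83²/26 + 1.82²/31) = -2.994
Welch–Satterthwaite df ≈ 30.94
Two-sided p-value ≈ 0.0054
Since p ≈ 0.0054 < α = 0.1, reject H0; the evidence is statistically significant.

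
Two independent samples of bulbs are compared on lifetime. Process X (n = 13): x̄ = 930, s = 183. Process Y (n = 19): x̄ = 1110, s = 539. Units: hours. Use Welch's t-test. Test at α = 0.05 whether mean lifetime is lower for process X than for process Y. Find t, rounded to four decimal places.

-1.3466

Let group 1 = process X, group 2 = process Y. H0: μ_1 = μ_2; H1: μ_1 < μ_2 (Welch's two-sample t-test, left-tailed).
t = (x̄_1 − x̄_2)/√(s_1²/n_1 + s_2²/n_2) = (930 − 1110)/√(183²/13 + 539²/19) = -1.3466
Welch–Satterthwaite df ≈ 23.57
p-value = P(T ≤ -1.3466) ≈ 0.0955
Since p ≈ 0.0955 > α = 0.05, fail to reject H0; the evidence is not statistically significant.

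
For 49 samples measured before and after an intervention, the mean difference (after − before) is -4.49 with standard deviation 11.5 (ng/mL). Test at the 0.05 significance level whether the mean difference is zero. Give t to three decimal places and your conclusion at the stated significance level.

t = -2.733; reject H0

H0: μ_d = 0; H1: μ_d ≠ 0 (paired t-test on the differences, two-sided).
t = d̄/(s_d/√n) = -4.49/(11.5/√49) = -2.733
df = n − 1 = 48
Two-sided p-value ≈ 0.0088
Since p ≈ 0.0088 < α = 0.05, reject H0; the evidence is statistically significant.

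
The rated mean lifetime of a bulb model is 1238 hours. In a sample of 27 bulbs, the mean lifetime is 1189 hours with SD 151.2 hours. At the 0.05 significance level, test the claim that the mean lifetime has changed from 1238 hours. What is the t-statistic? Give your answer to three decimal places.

-1.684

H0: μ = 1238; H1: μ ≠ 1238 (one-sample t-test, two-sided).
t = (x̄ − μ₀)/(s/√n) = (1189 − 1238)/(151.2/√27) = -1.684
df = n − 1 = 26
Two-sided p-value ≈ 0.104
Since p ≈ 0.104 > α = 0.05, fail to reject H0; the evidence is not statistically significant.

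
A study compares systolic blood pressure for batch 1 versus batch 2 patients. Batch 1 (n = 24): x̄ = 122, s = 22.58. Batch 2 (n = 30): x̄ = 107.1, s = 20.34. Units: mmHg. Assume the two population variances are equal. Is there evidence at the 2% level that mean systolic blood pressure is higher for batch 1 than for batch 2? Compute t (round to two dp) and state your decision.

t = 2.55; reject H0

Let group 1 = batch 1, group 2 = batch 2. H0: μ_1 = μ_2; H1: μ_1 > μ_2 (two-sample pooled-variance t-test, right-tailed).
s_p² = [(24−1)·22.58² + (30−1)·20.34²]/(24+30−2) = 456.239
t = (122 − 107.1)/√[456.239·(1/24 + 1/30)] = 2.55
df = n₁ + n₂ − 2 = 52
p-value = P(T ≥ 2.55) ≈ 0.007
Since p ≈ 0.007 < α = 0.02, reject H0; the data support H1.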